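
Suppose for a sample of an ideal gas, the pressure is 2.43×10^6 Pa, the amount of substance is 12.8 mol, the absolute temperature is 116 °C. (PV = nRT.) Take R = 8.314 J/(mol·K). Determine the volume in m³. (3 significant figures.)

Rearranging PV = nRT for V: V = nRT/P.
P = 2.43×10^6 Pa; n = 12.8 mol; T = 116 °C = 389.1 K; R = 8.314 J/(mol·K).
V = 0.01704 m³

0.0170 m³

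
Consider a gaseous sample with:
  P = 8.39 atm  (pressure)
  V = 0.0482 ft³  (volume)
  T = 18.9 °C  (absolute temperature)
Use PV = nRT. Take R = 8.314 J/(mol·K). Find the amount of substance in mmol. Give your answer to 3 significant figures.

478 mmol

Rearranging: n = PV/(RT).
P = 8.39 atm = 8.501×10^5 Pa; V = 0.0482 ft³ = 0.001365 m³; T = 18.9 °C = 292.0 K; R = 8.314 J/(mol·K).
n = 0.4779 mol
0.4779 mol × (1 mmol / 0.001000 mol) = 477.9 mmol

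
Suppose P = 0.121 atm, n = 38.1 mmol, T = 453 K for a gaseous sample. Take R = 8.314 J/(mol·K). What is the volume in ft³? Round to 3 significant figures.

0.413 ft³

From the ideal-gas law: V = nRT/P.
P = 0.121 atm = 12260 Pa; n = 38.1 mmol = 0.03810 mol; T = 453 K; R = 8.314 J/(mol·K).
V = 0.01170 m³
0.01170 m³ × (1 ft³ / 0.02832 m³) = 0.4133 ft³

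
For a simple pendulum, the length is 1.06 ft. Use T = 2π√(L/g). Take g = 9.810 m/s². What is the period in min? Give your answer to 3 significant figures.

T is given directly by: T = 2π√(L/g).
L = 1.06 ft = 0.3231 m; g = 9.810 m/s².
T = 1.140 s
1.140 s × (1 min / 60.00 s) = 0.01900 min

0.0190 min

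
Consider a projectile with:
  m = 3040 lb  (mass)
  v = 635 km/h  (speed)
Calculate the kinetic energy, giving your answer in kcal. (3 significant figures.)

Directly: KE = ½mv².
m = 3040 lb = 1379 kg; v = 635 km/h = 176.4 m/s.
KE = 2.145×10^7 J  (the unit combination reduces to kg·m²/s² = J)
2.145×10^7 J × (1 kcal / 4184 J) = 5127 kcal

5130 kcal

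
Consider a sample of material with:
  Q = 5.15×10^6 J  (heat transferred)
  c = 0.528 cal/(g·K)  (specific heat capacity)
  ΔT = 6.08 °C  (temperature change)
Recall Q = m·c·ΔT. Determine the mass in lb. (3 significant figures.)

Rearranging Q = m·c·ΔT for m: m = Q/(c·ΔT).
Q = 5.15×10^6 J; c = 0.528 cal/(g·K) = 2209 J/(kg·K); ΔT = 6.08 °C = 6.080 K.
m = 383.4 kg
383.4 kg × (1 lb / 0.4536 kg) = 845.3 lb

845 lb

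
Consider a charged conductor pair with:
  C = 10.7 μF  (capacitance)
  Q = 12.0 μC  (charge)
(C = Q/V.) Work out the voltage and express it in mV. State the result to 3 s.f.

1120 mV

Solving C = Q/V for V: V = Q/C.
C = 10.7 μF = 1.070×10^-5 F; Q = 12.0 μC = 1.200×10^-5 C.
V = 1.121 V
1.121 V × (1 mV / 0.001000 V) = 1121 mV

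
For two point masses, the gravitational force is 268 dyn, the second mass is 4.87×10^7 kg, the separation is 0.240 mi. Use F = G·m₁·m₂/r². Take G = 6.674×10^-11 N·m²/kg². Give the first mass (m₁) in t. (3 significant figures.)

From Newton's law of gravitation: m₁ = F·r²/(G·m₂).
F = 268 dyn = 0.002680 N; m₂ = 4.87×10^7 kg; r = 0.240 mi = 386.2 m; G = 6.674×10^-11 N·m²/kg².
m₁ = 1.230×10^5 kg
1.230×10^5 kg × (1 t / 1000 kg) = 123.0 t

123 t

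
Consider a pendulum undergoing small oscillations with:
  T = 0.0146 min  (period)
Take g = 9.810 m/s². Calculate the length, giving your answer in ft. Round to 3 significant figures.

Rearranging T = 2π√(L/g) for L: L = g·(T/2π)².
T = 0.0146 min = 0.8760 s; g = 9.810 m/s².
L = 0.1907 m
0.1907 m × (1 ft / 0.3048 m) = 0.6256 ft

0.626 ft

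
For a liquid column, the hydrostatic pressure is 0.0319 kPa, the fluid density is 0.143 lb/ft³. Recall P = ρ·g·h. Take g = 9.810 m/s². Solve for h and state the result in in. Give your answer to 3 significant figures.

Rearranging: h = P/(ρ·g).
P = 0.0319 kPa = 31.90 Pa; ρ = 0.143 lb/ft³ = 2.291 kg/m³; g = 9.810 m/s².
h = 1.420 m
1.420 m × (1 in / 0.02540 m) = 55.89 in

55.9 in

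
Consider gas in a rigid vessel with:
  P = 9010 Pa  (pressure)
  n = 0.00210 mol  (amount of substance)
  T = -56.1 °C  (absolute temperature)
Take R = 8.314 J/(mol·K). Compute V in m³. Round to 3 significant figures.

Rearranging PV = nRT for V: V = nRT/P.
P = 9010 Pa; n = 0.00210 mol; T = -56.1 °C = 217.0 K; R = 8.314 J/(mol·K).
V = 4.206×10^-4 m³

4.21×10^-4 m³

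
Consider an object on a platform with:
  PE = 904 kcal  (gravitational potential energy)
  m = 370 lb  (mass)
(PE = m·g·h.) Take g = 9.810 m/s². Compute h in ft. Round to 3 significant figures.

Rearranging: h = PE/(m·g).
PE = 904 kcal = 3.782×10^6 J; m = 370 lb = 167.8 kg; g = 9.810 m/s².
h = 2297 m
2297 m × (1 ft / 0.3048 m) = 7537 ft

7540 ft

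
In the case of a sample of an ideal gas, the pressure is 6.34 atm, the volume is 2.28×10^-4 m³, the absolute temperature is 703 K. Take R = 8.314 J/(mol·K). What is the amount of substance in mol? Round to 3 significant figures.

Solving PV = nRT for n: n = PV/(RT).
P = 6.34 atm = 6.424×10^5 Pa; V = 2.28×10^-4 m³; T = 703 K; R = 8.314 J/(mol·K).
n = 0.02506 mol

0.0251 mol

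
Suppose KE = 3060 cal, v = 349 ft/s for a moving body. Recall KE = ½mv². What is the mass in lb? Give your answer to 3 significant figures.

Rearranging: m = 2·KE/v².
KE = 3060 cal = 12803 J; v = 349 ft/s = 106.4 m/s.
m = 2.263 kg
2.263 kg × (1 lb / 0.4536 kg) = 4.989 lb

4.99 lb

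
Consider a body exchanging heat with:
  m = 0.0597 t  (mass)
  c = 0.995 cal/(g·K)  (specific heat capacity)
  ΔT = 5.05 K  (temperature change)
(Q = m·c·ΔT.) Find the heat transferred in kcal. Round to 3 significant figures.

300 kcal

Q is given directly by: Q = mcΔT.
m = 0.0597 t = 59.70 kg; c = 0.995 cal/(g·K) = 4163 J/(kg·K); ΔT = 5.05 K.
Q = 1.255×10^6 J
1.255×10^6 J × (1 kcal / 4184 J) = 300.0 kcal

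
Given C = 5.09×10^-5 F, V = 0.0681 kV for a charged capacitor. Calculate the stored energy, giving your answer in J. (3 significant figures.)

E is given directly by: E = ½CV².
C = 5.09×10^-5 F; V = 0.0681 kV = 68.10 V.
E = 0.1180 J

0.118 J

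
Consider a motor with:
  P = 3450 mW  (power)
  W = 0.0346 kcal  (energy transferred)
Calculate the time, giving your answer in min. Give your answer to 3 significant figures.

Solving P = W/t for t: t = W/P.
P = 3450 mW = 3.450 W; W = 0.0346 kcal = 144.8 J.
t = 41.96 s
41.96 s × (1 min / 60.00 s) = 0.6994 min

0.699 min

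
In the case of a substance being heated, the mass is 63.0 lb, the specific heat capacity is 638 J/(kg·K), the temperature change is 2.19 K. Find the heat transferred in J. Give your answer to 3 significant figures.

39900 J

Directly: Q = mcΔT.
m = 63.0 lb = 28.58 kg; c = 638 J/(kg·K); ΔT = 2.19 K.
Q = 39927 J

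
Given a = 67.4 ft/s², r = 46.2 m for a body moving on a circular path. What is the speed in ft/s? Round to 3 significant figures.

Solving a = v²/r for v: v = √(a·r).
a = 67.4 ft/s² = 20.54 m/s²; r = 46.2 m.
v = 30.81 m/s
30.81 m/s × (1 ft/s / 0.3048 m/s) = 101.1 ft/s

101 ft/s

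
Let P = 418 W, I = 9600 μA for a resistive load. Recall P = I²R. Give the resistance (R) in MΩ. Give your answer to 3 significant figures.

Rearranging: R = P/I².
P = 418 W; I = 9600 μA = 0.009600 A.
R = 4.536×10^6 Ω
4.536×10^6 Ω × (1 MΩ / 1.000×10^6 Ω) = 4.536 MΩ

4.54 MΩ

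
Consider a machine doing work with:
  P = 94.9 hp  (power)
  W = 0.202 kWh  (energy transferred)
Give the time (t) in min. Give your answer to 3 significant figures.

0.171 min

Rearranging: t = W/P.
P = 94.9 hp = 70767 W; W = 0.202 kWh = 7.272×10^5 J.
t = 10.28 s
10.28 s × (1 min / 60.00 s) = 0.1713 min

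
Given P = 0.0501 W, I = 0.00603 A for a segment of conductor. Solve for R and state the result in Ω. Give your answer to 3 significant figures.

1380 Ω

Rearranging: R = P/I².
P = 0.0501 W; I = 0.00603 A.
R = 1378 Ω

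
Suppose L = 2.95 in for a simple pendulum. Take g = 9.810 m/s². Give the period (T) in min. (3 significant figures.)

0.00915 min

T is given directly by: T = 2π√(L/g).
L = 2.95 in = 0.07493 m; g = 9.810 m/s².
T = 0.5491 s
0.5491 s × (1 min / 60.00 s) = 0.009152 min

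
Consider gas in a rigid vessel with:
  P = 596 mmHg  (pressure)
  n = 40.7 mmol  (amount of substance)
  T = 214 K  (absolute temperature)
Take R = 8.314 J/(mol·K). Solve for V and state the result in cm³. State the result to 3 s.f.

911 cm³

From the ideal-gas law: V = nRT/P.
P = 596 mmHg = 79460 Pa; n = 40.7 mmol = 0.04070 mol; T = 214 K; R = 8.314 J/(mol·K).
V = 9.113×10^-4 m³
9.113×10^-4 m³ × (1 cm³ / 1.000×10^-6 m³) = 911.3 cm³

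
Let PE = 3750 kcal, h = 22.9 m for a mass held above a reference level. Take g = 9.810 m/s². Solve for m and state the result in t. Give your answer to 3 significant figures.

Solving PE = m·g·h for m: m = PE/(g·h).
PE = 3750 kcal = 1.569×10^7 J; h = 22.9 m; g = 9.810 m/s².
m = 69842 kg
69842 kg × (1 t / 1000 kg) = 69.84 t

69.8 t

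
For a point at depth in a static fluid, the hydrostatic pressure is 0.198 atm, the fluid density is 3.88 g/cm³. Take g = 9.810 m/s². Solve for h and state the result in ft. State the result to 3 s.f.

Solving P = ρ·g·h for h: h = P/(ρ·g).
P = 0.198 atm = 20062 Pa; ρ = 3.88 g/cm³ = 3880 kg/m³; g = 9.810 m/s².
h = 0.5271 m
0.5271 m × (1 ft / 0.3048 m) = 1.729 ft

1.73 ft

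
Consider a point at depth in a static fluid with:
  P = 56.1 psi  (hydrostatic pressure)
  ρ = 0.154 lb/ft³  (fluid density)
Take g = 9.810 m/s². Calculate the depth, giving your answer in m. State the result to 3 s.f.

Rearranging: h = P/(ρ·g).
P = 56.1 psi = 3.868×10^5 Pa; ρ = 0.154 lb/ft³ = 2.467 kg/m³; g = 9.810 m/s².
h = 15983 m

16000 m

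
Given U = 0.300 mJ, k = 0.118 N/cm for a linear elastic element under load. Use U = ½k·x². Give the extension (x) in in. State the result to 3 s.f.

0.281 in

Rearranging: x = √(2U/k).
U = 0.300 mJ = 3.000×10^-4 J; k = 0.118 N/cm = 11.80 N/m.
x = 0.007131 m
0.007131 m × (1 in / 0.02540 m) = 0.2807 in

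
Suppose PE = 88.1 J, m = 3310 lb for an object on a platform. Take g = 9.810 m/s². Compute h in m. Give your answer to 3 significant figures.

Solving PE = m·g·h for h: h = PE/(m·g).
PE = 88.1 J; m = 3310 lb = 1501 kg; g = 9.810 m/s².
h = 0.005982 m

0.00598 m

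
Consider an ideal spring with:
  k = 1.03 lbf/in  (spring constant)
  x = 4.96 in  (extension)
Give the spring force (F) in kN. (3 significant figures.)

From Hooke's law: F = kx.
k = 1.03 lbf/in = 180.4 N/m; x = 4.96 in = 0.1260 m.
F = 22.73 N
22.73 N × (1 kN / 1000 N) = 0.02273 kN

0.0227 kN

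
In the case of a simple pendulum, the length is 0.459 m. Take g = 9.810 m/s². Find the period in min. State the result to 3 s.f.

Directly: T = 2π√(L/g).
L = 0.459 m; g = 9.810 m/s².
T = 1.359 s
1.359 s × (1 min / 60.00 s) = 0.02265 min

0.0227 min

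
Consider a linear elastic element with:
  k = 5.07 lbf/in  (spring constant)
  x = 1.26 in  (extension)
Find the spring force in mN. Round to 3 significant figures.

From Hooke's law: F = kx.
k = 5.07 lbf/in = 887.9 N/m; x = 1.26 in = 0.03200 m.
F = 28.42 N
28.42 N × (1 mN / 0.001000 N) = 28416 mN

28400 mN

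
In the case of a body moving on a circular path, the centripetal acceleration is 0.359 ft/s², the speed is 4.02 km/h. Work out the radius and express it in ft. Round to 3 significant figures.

Solving a = v²/r for r: r = v²/a.
a = 0.359 ft/s² = 0.1094 m/s²; v = 4.02 km/h = 1.117 m/s.
r = 11.40 m
11.40 m × (1 ft / 0.3048 m) = 37.39 ft

37.4 ft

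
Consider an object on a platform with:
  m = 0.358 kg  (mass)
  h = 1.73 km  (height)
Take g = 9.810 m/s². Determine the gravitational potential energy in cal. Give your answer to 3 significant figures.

PE is given directly by: PE = mgh.
m = 0.358 kg; h = 1.73 km = 1730 m; g = 9.810 m/s².
PE = 6076 J
6076 J × (1 cal / 4.184 J) = 1452 cal

1450 cal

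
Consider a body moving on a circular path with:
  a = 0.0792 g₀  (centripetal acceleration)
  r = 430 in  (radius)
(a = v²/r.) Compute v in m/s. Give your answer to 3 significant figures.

Rearranging a = v²/r for v: v = √(a·r).
a = 0.0792 g₀ = 0.7767 m/s²; r = 430 in = 10.92 m.
v = 2.913 m/s

2.91 m/s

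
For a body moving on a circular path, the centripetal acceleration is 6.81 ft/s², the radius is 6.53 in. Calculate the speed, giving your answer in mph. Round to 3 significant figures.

Solving a = v²/r for v: v = √(a·r).
a = 6.81 ft/s² = 2.076 m/s²; r = 6.53 in = 0.1659 m.
v = 0.5868 m/s
0.5868 m/s × (1 mph / 0.4470 m/s) = 1.313 mph

1.31 mph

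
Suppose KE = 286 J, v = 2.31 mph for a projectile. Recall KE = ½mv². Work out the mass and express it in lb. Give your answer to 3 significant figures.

Solving KE = ½mv² for m: m = 2·KE/v².
KE = 286 J; v = 2.31 mph = 1.033 m/s.
m = 536.4 kg
536.4 kg × (1 lb / 0.4536 kg) = 1183 lb

1180 lb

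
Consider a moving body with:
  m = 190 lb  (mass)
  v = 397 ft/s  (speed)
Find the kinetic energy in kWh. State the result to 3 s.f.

0.175 kWh

Directly: KE = ½mv².
m = 190 lb = 86.18 kg; v = 397 ft/s = 121.0 m/s.
KE = 6.310×10^5 J
6.310×10^5 J × (1 kWh / 3.600×10^6 J) = 0.1753 kWh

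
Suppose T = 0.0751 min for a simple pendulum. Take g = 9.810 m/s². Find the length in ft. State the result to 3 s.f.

16.6 ft

Rearranging: L = g·(T/2π)².
T = 0.0751 min = 4.506 s; g = 9.810 m/s².
L = 5.045 m
5.045 m × (1 ft / 0.3048 m) = 16.55 ft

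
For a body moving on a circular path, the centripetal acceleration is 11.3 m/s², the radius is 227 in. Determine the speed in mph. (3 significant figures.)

18.1 mph

Solving a = v²/r for v: v = √(a·r).
a = 11.3 m/s²; r = 227 in = 5.766 m.
v = 8.072 m/s
8.072 m/s × (1 mph / 0.4470 m/s) = 18.06 mph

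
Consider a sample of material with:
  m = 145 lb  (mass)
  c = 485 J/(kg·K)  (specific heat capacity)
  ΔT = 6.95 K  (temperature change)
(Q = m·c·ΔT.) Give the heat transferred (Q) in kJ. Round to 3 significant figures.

222 kJ

Directly: Q = mcΔT.
m = 145 lb = 65.77 kg; c = 485 J/(kg·K); ΔT = 6.95 K.
Q = 2.217×10^5 J
2.217×10^5 J × (1 kJ / 1000 J) = 221.7 kJ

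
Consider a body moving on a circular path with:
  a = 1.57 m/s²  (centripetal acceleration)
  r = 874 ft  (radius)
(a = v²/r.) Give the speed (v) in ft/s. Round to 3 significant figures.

Rearranging: v = √(a·r).
a = 1.57 m/s²; r = 874 ft = 266.4 m.
v = 20.45 m/s
20.45 m/s × (1 ft/s / 0.3048 m/s) = 67.10 ft/s

67.1 ft/s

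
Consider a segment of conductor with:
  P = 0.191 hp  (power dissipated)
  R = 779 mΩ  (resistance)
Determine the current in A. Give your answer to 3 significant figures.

13.5 A

Rearranging P = I²R for I: I = √(P/R).
P = 0.191 hp = 142.4 W; R = 779 mΩ = 0.7790 Ω.
I = 13.52 A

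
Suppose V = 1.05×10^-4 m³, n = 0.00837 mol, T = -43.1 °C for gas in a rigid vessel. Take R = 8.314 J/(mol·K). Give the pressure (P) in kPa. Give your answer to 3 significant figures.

152 kPa

From the ideal-gas law: P = nRT/V.
V = 1.05×10^-4 m³; n = 0.00837 mol; T = -43.1 °C = 230.0 K; R = 8.314 J/(mol·K).
P = 1.525×10^5 Pa  (the unit combination reduces to kg/(m·s²) = Pa)
1.525×10^5 Pa × (1 kPa / 1000 Pa) = 152.5 kPa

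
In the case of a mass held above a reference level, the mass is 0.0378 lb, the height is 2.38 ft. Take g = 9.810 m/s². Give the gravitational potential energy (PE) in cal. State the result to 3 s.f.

Directly: PE = mgh.
m = 0.0378 lb = 0.01715 kg; h = 2.38 ft = 0.7254 m; g = 9.810 m/s².
PE = 0.1220 J
0.1220 J × (1 cal / 4.184 J) = 0.02916 cal

0.0292 cal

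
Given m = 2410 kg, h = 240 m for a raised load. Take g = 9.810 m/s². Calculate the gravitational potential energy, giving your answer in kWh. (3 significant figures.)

1.58 kWh

PE is given directly by: PE = mgh.
m = 2410 kg; h = 240 m; g = 9.810 m/s².
PE = 5.674×10^6 J
5.674×10^6 J × (1 kWh / 3.600×10^6 J) = 1.576 kWh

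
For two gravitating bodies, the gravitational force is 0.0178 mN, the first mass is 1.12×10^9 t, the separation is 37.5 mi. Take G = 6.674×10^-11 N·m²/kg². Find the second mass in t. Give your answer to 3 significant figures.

0.867 t

Rearranging: m₂ = F·r²/(G·m₁).
F = 0.0178 mN = 1.780×10^-5 N; m₁ = 1.12×10^9 t = 1.120×10^12 kg; r = 37.5 mi = 60350 m; G = 6.674×10^-11 N·m²/kg².
m₂ = 867.3 kg
867.3 kg × (1 t / 1000 kg) = 0.8673 t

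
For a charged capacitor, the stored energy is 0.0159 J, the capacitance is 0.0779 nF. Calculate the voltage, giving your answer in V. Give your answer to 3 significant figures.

Rearranging: V = √(2E/C).
E = 0.0159 J; C = 0.0779 nF = 7.790×10^-11 F.
V = 20204 V  (the unit combination reduces to kg·m²/(A·s³) = V)

20200 V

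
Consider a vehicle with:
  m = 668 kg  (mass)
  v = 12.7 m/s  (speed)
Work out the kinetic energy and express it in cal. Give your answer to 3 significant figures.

12900 cal

Directly: KE = ½mv².
m = 668 kg; v = 12.7 m/s.
KE = 53871 J
53871 J × (1 cal / 4.184 J) = 12875 cal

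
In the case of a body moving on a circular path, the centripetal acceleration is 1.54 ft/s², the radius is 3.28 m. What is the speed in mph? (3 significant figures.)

Rearranging a = v²/r for v: v = √(a·r).
a = 1.54 ft/s² = 0.4694 m/s²; r = 3.28 m.
v = 1.241 m/s
1.241 m/s × (1 mph / 0.4470 m/s) = 2.776 mph

2.78 mph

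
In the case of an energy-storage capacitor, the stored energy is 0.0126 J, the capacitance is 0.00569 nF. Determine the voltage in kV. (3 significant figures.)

Rearranging E = ½C·V² for V: V = √(2E/C).
E = 0.0126 J; C = 0.00569 nF = 5.690×10^-12 F.
V = 66549 V  (the unit combination reduces to kg·m²/(A·s³) = V)
66549 V × (1 kV / 1000 V) = 66.55 kV

66.5 kV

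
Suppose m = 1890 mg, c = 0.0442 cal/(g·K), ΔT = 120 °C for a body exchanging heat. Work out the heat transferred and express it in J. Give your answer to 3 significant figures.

41.9 J

Directly: Q = mcΔT.
m = 1890 mg = 0.001890 kg; c = 0.0442 cal/(g·K) = 184.9 J/(kg·K); ΔT = 120 °C = 120.0 K.
Q = 41.94 J  (the unit combination reduces to kg·m²/s² = J)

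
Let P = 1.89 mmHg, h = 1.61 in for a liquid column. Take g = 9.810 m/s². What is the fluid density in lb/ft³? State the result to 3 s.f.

39.2 lb/ft³

Solving P = ρ·g·h for ρ: ρ = P/(g·h).
P = 1.89 mmHg = 252.0 Pa; h = 1.61 in = 0.04089 m; g = 9.810 m/s².
ρ = 628.1 kg/m³
628.1 kg/m³ × (1 lb/ft³ / 16.02 kg/m³) = 39.21 lb/ft³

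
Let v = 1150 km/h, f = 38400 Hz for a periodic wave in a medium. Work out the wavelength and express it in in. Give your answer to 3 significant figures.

0.328 in

Solving v = f·λ for λ: λ = v/f.
v = 1150 km/h = 319.4 m/s; f = 38400 Hz.
λ = 0.008319 m
0.008319 m × (1 in / 0.02540 m) = 0.3275 in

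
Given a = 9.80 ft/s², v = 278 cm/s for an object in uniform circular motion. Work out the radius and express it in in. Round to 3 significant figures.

Rearranging a = v²/r for r: r = v²/a.
a = 9.80 ft/s² = 2.987 m/s²; v = 278 cm/s = 2.780 m/s.
r = 2.587 m
2.587 m × (1 in / 0.02540 m) = 101.9 in

102 in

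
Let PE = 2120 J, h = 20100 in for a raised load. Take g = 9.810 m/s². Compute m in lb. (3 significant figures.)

Solving PE = m·g·h for m: m = PE/(g·h).
PE = 2120 J; h = 20100 in = 510.5 m; g = 9.810 m/s².
m = 0.4233 kg
0.4233 kg × (1 lb / 0.4536 kg) = 0.9332 lb

0.933 lb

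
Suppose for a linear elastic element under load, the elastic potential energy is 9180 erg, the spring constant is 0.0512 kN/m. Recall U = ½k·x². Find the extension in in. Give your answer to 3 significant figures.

0.236 in

Solving U = ½k·x² for x: x = √(2U/k).
U = 9180 erg = 9.180×10^-4 J; k = 0.0512 kN/m = 51.20 N/m.
x = 0.005988 m
0.005988 m × (1 in / 0.02540 m) = 0.2358 in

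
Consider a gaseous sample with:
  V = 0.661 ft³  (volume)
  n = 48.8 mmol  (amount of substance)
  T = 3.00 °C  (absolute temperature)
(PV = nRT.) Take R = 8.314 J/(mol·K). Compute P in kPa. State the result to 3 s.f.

From the ideal-gas law: P = nRT/V.
V = 0.661 ft³ = 0.01872 m³; n = 48.8 mmol = 0.04880 mol; T = 3.00 °C = 276.1 K; R = 8.314 J/(mol·K).
P = 5986 Pa  (the unit combination reduces to kg/(m·s²) = Pa)
5986 Pa × (1 kPa / 1000 Pa) = 5.986 kPa

5.99 kPa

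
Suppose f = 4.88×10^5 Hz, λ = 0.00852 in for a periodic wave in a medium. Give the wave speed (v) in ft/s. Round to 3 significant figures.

v is given directly by: v = fλ.
f = 4.88×10^5 Hz; λ = 0.00852 in = 2.164×10^-4 m.
v = 105.6 m/s
105.6 m/s × (1 ft/s / 0.3048 m/s) = 346.5 ft/s

346 ft/s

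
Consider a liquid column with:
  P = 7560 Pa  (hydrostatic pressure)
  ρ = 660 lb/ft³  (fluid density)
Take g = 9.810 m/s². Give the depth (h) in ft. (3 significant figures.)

0.239 ft

Rearranging P = ρ·g·h for h: h = P/(ρ·g).
P = 7560 Pa; ρ = 660 lb/ft³ = 10572 kg/m³; g = 9.810 m/s².
h = 0.07289 m
0.07289 m × (1 ft / 0.3048 m) = 0.2392 ft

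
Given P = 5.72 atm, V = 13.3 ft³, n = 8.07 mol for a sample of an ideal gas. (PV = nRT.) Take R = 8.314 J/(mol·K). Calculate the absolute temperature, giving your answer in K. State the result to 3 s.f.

Solving PV = nRT for T: T = PV/(nR).
P = 5.72 atm = 5.796×10^5 Pa; V = 13.3 ft³ = 0.3766 m³; n = 8.07 mol; R = 8.314 J/(mol·K).
T = 3253 K

3250 K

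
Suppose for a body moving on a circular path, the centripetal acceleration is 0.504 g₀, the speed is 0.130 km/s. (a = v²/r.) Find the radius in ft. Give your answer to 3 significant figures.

Rearranging: r = v²/a.
a = 0.504 g₀ = 4.943 m/s²; v = 0.130 km/s = 130.0 m/s.
r = 3419 m
3419 m × (1 ft / 0.3048 m) = 11218 ft

11200 ft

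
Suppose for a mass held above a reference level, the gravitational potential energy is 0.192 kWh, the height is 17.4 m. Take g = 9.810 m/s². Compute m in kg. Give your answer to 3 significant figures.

4050 kg

Rearranging PE = m·g·h for m: m = PE/(g·h).
PE = 0.192 kWh = 6.912×10^5 J; h = 17.4 m; g = 9.810 m/s².
m = 4049 kg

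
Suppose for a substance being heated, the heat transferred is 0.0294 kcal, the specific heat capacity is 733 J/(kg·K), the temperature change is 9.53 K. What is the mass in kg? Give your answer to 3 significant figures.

0.0176 kg

Solving Q = m·c·ΔT for m: m = Q/(c·ΔT).
Q = 0.0294 kcal = 123.0 J; c = 733 J/(kg·K); ΔT = 9.53 K.
m = 0.01761 kg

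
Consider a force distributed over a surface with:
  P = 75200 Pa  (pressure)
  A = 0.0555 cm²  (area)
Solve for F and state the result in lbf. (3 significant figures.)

0.0938 lbf

Rearranging P = F/A for F: F = P·A.
P = 75200 Pa; A = 0.0555 cm² = 5.550×10^-6 m².
F = 0.4174 N  (the unit combination reduces to kg·m/s² = N)
0.4174 N × (1 lbf / 4.448 N) = 0.09383 lbf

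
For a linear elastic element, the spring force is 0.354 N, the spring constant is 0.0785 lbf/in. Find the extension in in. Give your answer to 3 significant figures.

1.01 in

Rearranging: x = F/k.
F = 0.354 N; k = 0.0785 lbf/in = 13.75 N/m.
x = 0.02575 m
0.02575 m × (1 in / 0.02540 m) = 1.014 in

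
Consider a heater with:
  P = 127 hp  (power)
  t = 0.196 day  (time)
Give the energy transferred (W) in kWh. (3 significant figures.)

445 kWh

Rearranging P = W/t for W: W = P·t.
P = 127 hp = 94704 W; t = 0.196 day = 16934 s.
W = 1.604×10^9 J
1.604×10^9 J × (1 kWh / 3.600×10^6 J) = 445.5 kWh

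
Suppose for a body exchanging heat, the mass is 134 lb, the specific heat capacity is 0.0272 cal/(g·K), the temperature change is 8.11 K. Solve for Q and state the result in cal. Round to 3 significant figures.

Q is given directly by: Q = mcΔT.
m = 134 lb = 60.78 kg; c = 0.0272 cal/(g·K) = 113.8 J/(kg·K); ΔT = 8.11 K.
Q = 56099 J
56099 J × (1 cal / 4.184 J) = 13408 cal

13400 cal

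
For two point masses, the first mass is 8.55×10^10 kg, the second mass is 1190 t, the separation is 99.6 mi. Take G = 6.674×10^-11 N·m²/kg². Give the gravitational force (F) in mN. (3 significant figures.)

F is given directly by: F = Gm₁m₂/r².
m₁ = 8.55×10^10 kg; m₂ = 1190 t = 1.190×10^6 kg; r = 99.6 mi = 1.603×10^5 m; G = 6.674×10^-11 N·m²/kg².
F = 2.643×10^-4 N  (the unit combination reduces to kg·m/s² = N)
2.643×10^-4 N × (1 mN / 0.001000 N) = 0.2643 mN

0.264 mN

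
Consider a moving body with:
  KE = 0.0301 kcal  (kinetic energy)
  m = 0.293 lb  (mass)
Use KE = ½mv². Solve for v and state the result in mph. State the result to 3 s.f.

97.4 mph

Rearranging: v = √(2·KE/m).
KE = 0.0301 kcal = 125.9 J; m = 0.293 lb = 0.1329 kg.
v = 43.53 m/s
43.53 m/s × (1 mph / 0.4470 m/s) = 97.38 mph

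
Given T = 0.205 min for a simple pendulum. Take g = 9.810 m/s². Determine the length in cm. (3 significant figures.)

3760 cm

Solving T = 2π√(L/g) for L: L = g·(T/2π)².
T = 0.205 min = 12.30 s; g = 9.810 m/s².
L = 37.59 m
37.59 m × (1 cm / 0.01000 m) = 3759 cm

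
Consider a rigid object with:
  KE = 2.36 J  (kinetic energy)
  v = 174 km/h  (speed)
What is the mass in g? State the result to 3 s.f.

Solving KE = ½mv² for m: m = 2·KE/v².
KE = 2.36 J; v = 174 km/h = 48.33 m/s.
m = 0.002020 kg
0.002020 kg × (1 g / 0.001000 kg) = 2.020 g

2.02 g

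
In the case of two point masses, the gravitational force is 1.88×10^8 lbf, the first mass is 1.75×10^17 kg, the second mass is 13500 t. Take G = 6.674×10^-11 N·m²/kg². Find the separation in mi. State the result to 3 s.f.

0.270 mi

Solving F = G·m₁·m₂/r² for r: r = √(G·m₁m₂/F).
F = 1.88×10^8 lbf = 8.363×10^8 N; m₁ = 1.75×10^17 kg; m₂ = 13500 t = 1.350×10^7 kg; G = 6.674×10^-11 N·m²/kg².
r = 434.2 m
434.2 m × (1 mi / 1609 m) = 0.2698 mi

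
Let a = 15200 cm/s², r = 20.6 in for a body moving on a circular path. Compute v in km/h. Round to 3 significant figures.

32.1 km/h

Solving a = v²/r for v: v = √(a·r).
a = 15200 cm/s² = 152.0 m/s²; r = 20.6 in = 0.5232 m.
v = 8.918 m/s
8.918 m/s × (1 km/h / 0.2778 m/s) = 32.11 km/h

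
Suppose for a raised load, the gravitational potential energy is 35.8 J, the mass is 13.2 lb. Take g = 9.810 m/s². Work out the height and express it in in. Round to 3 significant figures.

24.0 in

Rearranging PE = m·g·h for h: h = PE/(m·g).
PE = 35.8 J; m = 13.2 lb = 5.987 kg; g = 9.810 m/s².
h = 0.6095 m
0.6095 m × (1 in / 0.02540 m) = 24.00 in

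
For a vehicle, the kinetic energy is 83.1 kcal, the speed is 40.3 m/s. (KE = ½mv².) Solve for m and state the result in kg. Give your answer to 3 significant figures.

Solving KE = ½mv² for m: m = 2·KE/v².
KE = 83.1 kcal = 3.477×10^5 J; v = 40.3 m/s.
m = 428.2 kg

428 kg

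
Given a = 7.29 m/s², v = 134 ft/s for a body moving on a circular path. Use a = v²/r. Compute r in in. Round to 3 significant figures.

9010 in

Rearranging a = v²/r for r: r = v²/a.
a = 7.29 m/s²; v = 134 ft/s = 40.84 m/s.
r = 228.8 m
228.8 m × (1 in / 0.02540 m) = 9009 in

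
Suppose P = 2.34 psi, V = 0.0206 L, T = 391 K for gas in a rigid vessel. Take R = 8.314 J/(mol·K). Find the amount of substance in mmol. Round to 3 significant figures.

Rearranging PV = nRT for n: n = PV/(RT).
P = 2.34 psi = 16134 Pa; V = 0.0206 L = 2.060×10^-5 m³; T = 391 K; R = 8.314 J/(mol·K).
n = 1.022×10^-4 mol
1.022×10^-4 mol × (1 mmol / 0.001000 mol) = 0.1022 mmol

0.102 mmol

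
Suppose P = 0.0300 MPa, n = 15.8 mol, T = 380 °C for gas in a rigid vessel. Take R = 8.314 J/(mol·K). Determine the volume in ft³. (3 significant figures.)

From the ideal-gas law: V = nRT/P.
P = 0.0300 MPa = 30000 Pa; n = 15.8 mol; T = 380 °C = 653.1 K; R = 8.314 J/(mol·K).
V = 2.860 m³
2.860 m³ × (1 ft³ / 0.02832 m³) = 101.0 ft³

101 ft³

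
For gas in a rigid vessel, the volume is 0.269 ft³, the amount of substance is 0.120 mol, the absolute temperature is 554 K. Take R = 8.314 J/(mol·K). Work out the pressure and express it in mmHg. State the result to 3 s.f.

From the ideal-gas law: P = nRT/V.
V = 0.269 ft³ = 0.007617 m³; n = 0.120 mol; T = 554 K; R = 8.314 J/(mol·K).
P = 72561 Pa
72561 Pa × (1 mmHg / 133.3 Pa) = 544.3 mmHg

544 mmHg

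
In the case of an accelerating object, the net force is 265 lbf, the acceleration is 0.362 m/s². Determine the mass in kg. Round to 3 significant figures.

From Newton's second law: m = F/a.
F = 265 lbf = 1179 N; a = 0.362 m/s².
m = 3256 kg

3260 kg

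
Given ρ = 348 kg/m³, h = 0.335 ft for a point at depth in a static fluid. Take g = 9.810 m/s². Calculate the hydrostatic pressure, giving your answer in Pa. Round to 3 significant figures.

Directly: P = ρgh.
ρ = 348 kg/m³; h = 0.335 ft = 0.1021 m; g = 9.810 m/s².
P = 348.6 Pa

349 Pa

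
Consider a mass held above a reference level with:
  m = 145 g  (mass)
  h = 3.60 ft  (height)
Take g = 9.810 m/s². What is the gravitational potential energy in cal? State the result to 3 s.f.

PE is given directly by: PE = mgh.
m = 145 g = 0.1450 kg; h = 3.60 ft = 1.097 m; g = 9.810 m/s².
PE = 1.561 J
1.561 J × (1 cal / 4.184 J) = 0.3730 cal

0.373 cal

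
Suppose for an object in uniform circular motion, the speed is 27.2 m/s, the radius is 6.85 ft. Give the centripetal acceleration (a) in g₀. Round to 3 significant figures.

Directly: a = v²/r.
v = 27.2 m/s; r = 6.85 ft = 2.088 m.
a = 354.3 m/s²
354.3 m/s² × (1 g₀ / 9.807 m/s²) = 36.13 g₀

36.1 g₀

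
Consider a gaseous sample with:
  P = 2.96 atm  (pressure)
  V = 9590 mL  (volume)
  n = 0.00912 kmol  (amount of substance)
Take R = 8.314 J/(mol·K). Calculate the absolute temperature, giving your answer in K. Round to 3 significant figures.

From the ideal-gas law: T = PV/(nR).
P = 2.96 atm = 2.999×10^5 Pa; V = 9590 mL = 0.009590 m³; n = 0.00912 kmol = 9.120 mol; R = 8.314 J/(mol·K).
T = 37.93 K

37.9 K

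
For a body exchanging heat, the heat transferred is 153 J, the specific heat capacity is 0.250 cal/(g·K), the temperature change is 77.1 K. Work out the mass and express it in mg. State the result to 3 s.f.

Rearranging: m = Q/(c·ΔT).
Q = 153 J; c = 0.250 cal/(g·K) = 1046 J/(kg·K); ΔT = 77.1 K.
m = 0.001897 kg
0.001897 kg × (1 mg / 1.000×10^-6 kg) = 1897 mg

1900 mg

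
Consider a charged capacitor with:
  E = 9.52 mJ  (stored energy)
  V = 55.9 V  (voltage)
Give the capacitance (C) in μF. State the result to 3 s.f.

Rearranging: C = 2E/V².
E = 9.52 mJ = 0.009520 J; V = 55.9 V.
C = 6.093×10^-6 F
6.093×10^-6 F × (1 μF / 1.000×10^-6 F) = 6.093 μF

6.09 μF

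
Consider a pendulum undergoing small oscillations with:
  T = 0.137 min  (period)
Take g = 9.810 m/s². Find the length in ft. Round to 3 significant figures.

55.1 ft

Rearranging: L = g·(T/2π)².
T = 0.137 min = 8.220 s; g = 9.810 m/s².
L = 16.79 m
16.79 m × (1 ft / 0.3048 m) = 55.09 ft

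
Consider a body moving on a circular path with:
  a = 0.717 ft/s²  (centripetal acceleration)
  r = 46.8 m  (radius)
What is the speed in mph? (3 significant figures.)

7.15 mph

Rearranging a = v²/r for v: v = √(a·r).
a = 0.717 ft/s² = 0.2185 m/s²; r = 46.8 m.
v = 3.198 m/s
3.198 m/s × (1 mph / 0.4470 m/s) = 7.154 mph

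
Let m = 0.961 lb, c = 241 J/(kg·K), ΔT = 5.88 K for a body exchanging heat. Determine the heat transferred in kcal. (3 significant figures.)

Directly: Q = mcΔT.
m = 0.961 lb = 0.4359 kg; c = 241 J/(kg·K); ΔT = 5.88 K.
Q = 617.7 J
617.7 J × (1 kcal / 4184 J) = 0.1476 kcal

0.148 kcal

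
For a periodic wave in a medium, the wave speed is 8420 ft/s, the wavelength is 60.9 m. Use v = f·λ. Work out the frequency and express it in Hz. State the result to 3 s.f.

42.1 Hz

Solving v = f·λ for f: f = v/λ.
v = 8420 ft/s = 2566 m/s; λ = 60.9 m.
f = 42.14 Hz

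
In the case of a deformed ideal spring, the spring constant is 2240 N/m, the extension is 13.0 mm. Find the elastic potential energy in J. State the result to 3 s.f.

Directly: U = ½kx².
k = 2240 N/m; x = 13.0 mm = 0.01300 m.
U = 0.1893 J

0.189 J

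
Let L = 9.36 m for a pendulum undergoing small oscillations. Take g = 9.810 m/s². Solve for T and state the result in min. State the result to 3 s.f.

T is given directly by: T = 2π√(L/g).
L = 9.36 m; g = 9.810 m/s².
T = 6.137 s
6.137 s × (1 min / 60.00 s) = 0.1023 min

0.102 min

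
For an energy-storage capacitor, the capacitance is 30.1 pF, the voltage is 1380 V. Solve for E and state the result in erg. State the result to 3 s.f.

E is given directly by: E = ½CV².
C = 30.1 pF = 3.010×10^-11 F; V = 1380 V.
E = 2.866×10^-5 J  (the unit combination reduces to kg·m²/s² = J)
2.866×10^-5 J × (1 erg / 1.000×10^-7 J) = 286.6 erg

287 erg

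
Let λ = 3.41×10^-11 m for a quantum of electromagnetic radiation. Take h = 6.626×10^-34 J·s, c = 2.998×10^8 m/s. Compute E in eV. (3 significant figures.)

36400 eV

Directly: E = hc/λ.
λ = 3.41×10^-11 m; h = 6.626×10^-34 J·s; c = 2.998×10^8 m/s.
E = 5.825×10^-15 J  (the unit combination reduces to kg·m²/s² = J)
5.825×10^-15 J × (1 eV / 1.602×10^-19 J) = 36360 eV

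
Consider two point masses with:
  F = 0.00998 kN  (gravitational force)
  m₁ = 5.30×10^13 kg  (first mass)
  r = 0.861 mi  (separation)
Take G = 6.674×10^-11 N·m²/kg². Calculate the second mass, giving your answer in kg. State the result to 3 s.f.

5420 kg

Rearranging F = G·m₁·m₂/r² for m₂: m₂ = F·r²/(G·m₁).
F = 0.00998 kN = 9.980 N; m₁ = 5.30×10^13 kg; r = 0.861 mi = 1386 m; G = 6.674×10^-11 N·m²/kg².
m₂ = 5417 kg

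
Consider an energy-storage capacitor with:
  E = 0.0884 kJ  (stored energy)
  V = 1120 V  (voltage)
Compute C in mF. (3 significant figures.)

0.141 mF

Rearranging E = ½C·V² for C: C = 2E/V².
E = 0.0884 kJ = 88.40 J; V = 1120 V.
C = 1.409×10^-4 F
1.409×10^-4 F × (1 mF / 0.001000 F) = 0.1409 mF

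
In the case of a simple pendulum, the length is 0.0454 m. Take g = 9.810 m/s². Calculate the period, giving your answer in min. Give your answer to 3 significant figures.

T is given directly by: T = 2π√(L/g).
L = 0.0454 m; g = 9.810 m/s².
T = 0.4274 s
0.4274 s × (1 min / 60.00 s) = 0.007124 min

0.00712 min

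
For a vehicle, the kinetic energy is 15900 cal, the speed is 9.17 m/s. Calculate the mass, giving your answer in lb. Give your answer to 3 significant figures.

3490 lb

Rearranging: m = 2·KE/v².
KE = 15900 cal = 66526 J; v = 9.17 m/s.
m = 1582 kg
1582 kg × (1 lb / 0.4536 kg) = 3488 lb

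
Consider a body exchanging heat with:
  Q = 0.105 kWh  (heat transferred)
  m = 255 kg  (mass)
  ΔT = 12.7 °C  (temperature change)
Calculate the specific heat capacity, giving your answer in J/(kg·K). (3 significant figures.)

117 J/(kg·K)

Solving Q = m·c·ΔT for c: c = Q/(m·ΔT).
Q = 0.105 kWh = 3.780×10^5 J; m = 255 kg; ΔT = 12.7 °C = 12.70 K.
c = 116.7 J/(kg·K)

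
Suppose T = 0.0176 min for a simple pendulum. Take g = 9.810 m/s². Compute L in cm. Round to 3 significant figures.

Rearranging T = 2π√(L/g) for L: L = g·(T/2π)².
T = 0.0176 min = 1.056 s; g = 9.810 m/s².
L = 0.2771 m
0.2771 m × (1 cm / 0.01000 m) = 27.71 cm

27.7 cm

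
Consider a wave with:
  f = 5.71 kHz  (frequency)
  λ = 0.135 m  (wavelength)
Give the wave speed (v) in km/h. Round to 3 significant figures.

2780 km/h

Directly: v = fλ.
f = 5.71 kHz = 5710 Hz; λ = 0.135 m.
v = 770.9 m/s
770.9 m/s × (1 km/h / 0.2778 m/s) = 2775 km/h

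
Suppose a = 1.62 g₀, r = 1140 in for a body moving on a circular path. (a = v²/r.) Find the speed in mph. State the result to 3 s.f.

Rearranging: v = √(a·r).
a = 1.62 g₀ = 15.89 m/s²; r = 1140 in = 28.96 m.
v = 21.45 m/s
21.45 m/s × (1 mph / 0.4470 m/s) = 47.98 mph

48.0 mph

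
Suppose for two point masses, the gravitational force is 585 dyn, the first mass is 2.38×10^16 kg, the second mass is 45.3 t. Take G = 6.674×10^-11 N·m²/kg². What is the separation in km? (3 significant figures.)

Rearranging: r = √(G·m₁m₂/F).
F = 585 dyn = 0.005850 N; m₁ = 2.38×10^16 kg; m₂ = 45.3 t = 45300 kg; G = 6.674×10^-11 N·m²/kg².
r = 3.507×10^6 m
3.507×10^6 m × (1 km / 1000 m) = 3507 km

3510 km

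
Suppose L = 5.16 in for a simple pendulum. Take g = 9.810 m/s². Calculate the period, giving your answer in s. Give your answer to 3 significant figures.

0.726 s

Directly: T = 2π√(L/g).
L = 5.16 in = 0.1311 m; g = 9.810 m/s².
T = 0.7263 s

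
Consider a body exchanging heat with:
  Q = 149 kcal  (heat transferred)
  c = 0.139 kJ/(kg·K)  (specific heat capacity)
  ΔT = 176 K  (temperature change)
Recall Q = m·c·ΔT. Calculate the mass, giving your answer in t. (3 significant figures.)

0.0255 t

Solving Q = m·c·ΔT for m: m = Q/(c·ΔT).
Q = 149 kcal = 6.234×10^5 J; c = 0.139 kJ/(kg·K) = 139.0 J/(kg·K); ΔT = 176 K.
m = 25.48 kg
25.48 kg × (1 t / 1000 kg) = 0.02548 t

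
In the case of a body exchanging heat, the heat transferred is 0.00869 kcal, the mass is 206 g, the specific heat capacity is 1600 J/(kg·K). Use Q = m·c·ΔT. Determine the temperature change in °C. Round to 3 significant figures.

Solving Q = m·c·ΔT for ΔT: ΔT = Q/(m·c).
Q = 0.00869 kcal = 36.36 J; m = 206 g = 0.2060 kg; c = 1600 J/(kg·K).
ΔT = 0.1103 K
Since 1 °C = 1 K, 0.1103 °C.

0.110 °C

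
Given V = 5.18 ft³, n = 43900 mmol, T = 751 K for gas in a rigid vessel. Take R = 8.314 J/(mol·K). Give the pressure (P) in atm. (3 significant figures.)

18.4 atm

From the ideal-gas law: P = nRT/V.
V = 5.18 ft³ = 0.1467 m³; n = 43900 mmol = 43.90 mol; T = 751 K; R = 8.314 J/(mol·K).
P = 1.869×10^6 Pa  (the unit combination reduces to kg/(m·s²) = Pa)
1.869×10^6 Pa × (1 atm / 1.013×10^5 Pa) = 18.44 atm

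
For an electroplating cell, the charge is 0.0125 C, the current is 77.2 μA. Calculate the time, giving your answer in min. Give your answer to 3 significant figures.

2.70 min

Rearranging q = I·t for t: t = q/I.
q = 0.0125 C; I = 77.2 μA = 7.720×10^-5 A.
t = 161.9 s
161.9 s × (1 min / 60.00 s) = 2.699 min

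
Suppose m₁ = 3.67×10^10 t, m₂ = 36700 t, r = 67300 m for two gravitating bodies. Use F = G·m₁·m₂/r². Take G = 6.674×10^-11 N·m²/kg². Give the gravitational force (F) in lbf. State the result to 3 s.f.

4.46 lbf

Directly: F = Gm₁m₂/r².
m₁ = 3.67×10^10 t = 3.670×10^13 kg; m₂ = 36700 t = 3.670×10^7 kg; r = 67300 m; G = 6.674×10^-11 N·m²/kg².
F = 19.85 N
19.85 N × (1 lbf / 4.448 N) = 4.462 lbf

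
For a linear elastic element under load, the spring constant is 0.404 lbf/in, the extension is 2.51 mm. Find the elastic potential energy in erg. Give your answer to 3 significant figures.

2230 erg

U is given directly by: U = ½kx².
k = 0.404 lbf/in = 70.75 N/m; x = 2.51 mm = 0.002510 m.
U = 2.229×10^-4 J
2.229×10^-4 J × (1 erg / 1.000×10^-7 J) = 2229 erg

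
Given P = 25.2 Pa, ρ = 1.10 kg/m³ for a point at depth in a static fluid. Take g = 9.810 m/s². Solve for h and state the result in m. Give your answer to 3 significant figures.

2.34 m

Rearranging P = ρ·g·h for h: h = P/(ρ·g).
P = 25.2 Pa; ρ = 1.10 kg/m³; g = 9.810 m/s².
h = 2.335 m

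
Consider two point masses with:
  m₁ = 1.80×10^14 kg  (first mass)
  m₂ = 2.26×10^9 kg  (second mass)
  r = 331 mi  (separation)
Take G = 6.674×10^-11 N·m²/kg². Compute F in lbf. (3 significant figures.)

From Newton's law of gravitation: F = Gm₁m₂/r².
m₁ = 1.80×10^14 kg; m₂ = 2.26×10^9 kg; r = 331 mi = 5.327×10^5 m; G = 6.674×10^-11 N·m²/kg².
F = 95.68 N
95.68 N × (1 lbf / 4.448 N) = 21.51 lbf

21.5 lbf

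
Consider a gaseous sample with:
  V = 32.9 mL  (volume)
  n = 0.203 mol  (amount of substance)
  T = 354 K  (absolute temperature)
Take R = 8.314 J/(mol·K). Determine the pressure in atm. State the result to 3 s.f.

179 atm

Directly: P = nRT/V.
V = 32.9 mL = 3.290×10^-5 m³; n = 0.203 mol; T = 354 K; R = 8.314 J/(mol·K).
P = 1.816×10^7 Pa
1.816×10^7 Pa × (1 atm / 1.013×10^5 Pa) = 179.2 atm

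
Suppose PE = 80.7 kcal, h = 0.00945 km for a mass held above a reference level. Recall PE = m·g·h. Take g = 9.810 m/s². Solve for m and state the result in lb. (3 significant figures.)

8030 lb

Rearranging: m = PE/(g·h).
PE = 80.7 kcal = 3.376×10^5 J; h = 0.00945 km = 9.450 m; g = 9.810 m/s².
m = 3642 kg
3642 kg × (1 lb / 0.4536 kg) = 8030 lb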